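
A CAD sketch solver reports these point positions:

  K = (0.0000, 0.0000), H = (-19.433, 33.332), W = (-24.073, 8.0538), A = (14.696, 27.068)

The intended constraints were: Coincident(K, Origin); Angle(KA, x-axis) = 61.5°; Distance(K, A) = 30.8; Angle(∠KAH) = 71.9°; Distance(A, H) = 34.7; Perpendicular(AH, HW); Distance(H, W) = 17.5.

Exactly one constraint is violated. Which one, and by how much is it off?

Distance(H, W) = 17.5 — off by 8.20.

K = (0.00, 0.00) ✓; KA at 61.50° ✓; |KA| = 30.80 ✓; ∠KAH = 71.90° ✓; |AH| = 34.70 ✓; ∠(AH, HW) = 90.00° ✓; |HW| = 25.70 ✗.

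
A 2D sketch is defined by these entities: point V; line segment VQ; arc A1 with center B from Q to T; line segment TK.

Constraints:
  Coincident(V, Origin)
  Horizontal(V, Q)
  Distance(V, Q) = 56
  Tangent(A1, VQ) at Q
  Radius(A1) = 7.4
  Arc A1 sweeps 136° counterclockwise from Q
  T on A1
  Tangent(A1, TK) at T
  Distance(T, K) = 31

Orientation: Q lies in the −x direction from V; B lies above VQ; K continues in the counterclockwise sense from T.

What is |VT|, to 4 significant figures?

52.43

V is at the origin; VQ is horizontal with |VQ| = 56.0 and Q on the −x side, so Q = (-56.00, 0.000). The tangent condition forces BQ to be normal to VQ, so B = Q + (0, 7.4) = (-56.00, 7.400). On A1, Q sits at bearing -90° from B; a 136° counterclockwise sweep puts T at bearing 46°, so T = B + 7.4·(cos 46°, sin 46°) = (-50.86, 12.72). Then |VT| = |T − V| = 52.43.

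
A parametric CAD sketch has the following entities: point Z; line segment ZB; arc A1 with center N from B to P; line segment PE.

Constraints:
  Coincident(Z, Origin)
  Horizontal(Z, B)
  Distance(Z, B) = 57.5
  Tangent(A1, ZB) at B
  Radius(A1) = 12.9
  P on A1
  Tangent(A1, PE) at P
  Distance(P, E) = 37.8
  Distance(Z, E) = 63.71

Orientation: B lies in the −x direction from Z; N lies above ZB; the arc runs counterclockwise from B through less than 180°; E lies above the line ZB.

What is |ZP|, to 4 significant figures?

46.13

Z is at the origin; ZB is horizontal with |ZB| = 57.5 and B on the −x side, so B = (-57.50, 0.000). Tangency of A1 to ZB means the radius NB is perpendicular to ZB, so N = B + (0, 12.9) = (-57.50, 12.90). Since NP ⟂ PE (tangency), |NE| = √(12.9² + 37.8²) = 39.94 regardless of where P sits on A1. So E lies on both circle(Z, 63.71) and circle(N, 39.94); the above-ZB intersection is E = (-40.61, 49.09). P is the foot of the tangent from E: P = (-44.67, 11.51).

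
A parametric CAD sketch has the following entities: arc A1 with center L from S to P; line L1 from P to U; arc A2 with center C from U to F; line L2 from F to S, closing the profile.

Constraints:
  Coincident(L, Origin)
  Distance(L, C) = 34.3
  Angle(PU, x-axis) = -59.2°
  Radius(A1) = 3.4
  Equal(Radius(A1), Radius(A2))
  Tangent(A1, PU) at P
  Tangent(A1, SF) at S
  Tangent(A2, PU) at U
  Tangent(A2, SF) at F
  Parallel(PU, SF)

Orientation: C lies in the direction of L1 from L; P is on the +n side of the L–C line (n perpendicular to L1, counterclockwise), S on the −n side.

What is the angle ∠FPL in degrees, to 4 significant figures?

78.79°

The slot axis is L1's direction at -59.2°, so u = (cos -59.2°, sin -59.2°) = (0.5120, -0.8590) and n = (−sin -59.2°, cos -59.2°) = (0.8590, 0.5120). L is at the origin and C lies 34.3 along u from L, so C = 34.3·u = (17.56, -29.46). Tangency of A1 to both parallel lines with radius 3.4 puts P and S at L ± 3.4·n: P = (2.920, 1.741), S = (-2.920, -1.741). Equal radii place U and F the same way about C: U = C + 3.4·n = (20.48, -27.72), F = C − 3.4·n = (14.64, -31.20). Then cos ∠FPL = PF·PL / (|PF||PL|), giving 78.79°.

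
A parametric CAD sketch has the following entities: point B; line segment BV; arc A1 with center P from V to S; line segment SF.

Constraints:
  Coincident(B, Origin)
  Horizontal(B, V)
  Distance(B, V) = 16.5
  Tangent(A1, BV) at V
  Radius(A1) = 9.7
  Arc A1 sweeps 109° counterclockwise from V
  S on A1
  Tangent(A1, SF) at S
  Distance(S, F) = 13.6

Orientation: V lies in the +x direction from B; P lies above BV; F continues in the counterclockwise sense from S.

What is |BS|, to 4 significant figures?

28.71

B is at the origin; BV is horizontal with |BV| = 16.5 and V on the +x side, so V = (16.50, 0.000). The tangent condition forces PV to be normal to BV, so P = V + (0, 9.7) = (16.50, 9.700). On A1, V sits at bearing -90° from P; a 109° counterclockwise sweep puts S at bearing 19°, so S = P + 9.7·(cos 19°, sin 19°) = (25.67, 12.86). Then |BS| = |S − B| = 28.71.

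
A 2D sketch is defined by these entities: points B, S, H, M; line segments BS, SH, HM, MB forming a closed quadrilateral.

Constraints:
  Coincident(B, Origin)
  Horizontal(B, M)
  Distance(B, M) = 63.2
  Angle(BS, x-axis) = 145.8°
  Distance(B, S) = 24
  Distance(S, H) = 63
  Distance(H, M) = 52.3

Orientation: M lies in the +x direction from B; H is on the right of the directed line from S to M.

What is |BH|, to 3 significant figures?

40.0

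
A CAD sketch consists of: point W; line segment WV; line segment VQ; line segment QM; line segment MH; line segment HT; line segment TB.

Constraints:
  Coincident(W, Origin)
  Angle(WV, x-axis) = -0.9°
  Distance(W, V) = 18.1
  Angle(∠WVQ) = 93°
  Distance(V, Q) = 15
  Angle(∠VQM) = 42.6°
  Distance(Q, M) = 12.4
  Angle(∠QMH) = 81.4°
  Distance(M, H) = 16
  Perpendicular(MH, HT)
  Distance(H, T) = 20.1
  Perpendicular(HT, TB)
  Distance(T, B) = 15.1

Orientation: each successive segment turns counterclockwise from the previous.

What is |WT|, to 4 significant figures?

37.15

W is at the origin; WV runs at -0.9° with length 18.1, so V = (18.10, -0.2843). ∠WVQ = 93.0° gives VQ at 86.10° from the x-axis; with |VQ| = 15.0, Q = (19.12, 14.68). ∠VQM = 42.6° gives QM at -136.5° from the x-axis; with |QM| = 12.4, M = (10.12, 6.145). ∠QMH = 81.4° gives MH at -37.90° from the x-axis; with |MH| = 16.0, H = (22.75, -3.683). MH ⟂ HT, so HT runs at 52.10°; with |HT| = 20.1, T = (35.10, 12.18). Then |WT| = |T − W| = 37.15.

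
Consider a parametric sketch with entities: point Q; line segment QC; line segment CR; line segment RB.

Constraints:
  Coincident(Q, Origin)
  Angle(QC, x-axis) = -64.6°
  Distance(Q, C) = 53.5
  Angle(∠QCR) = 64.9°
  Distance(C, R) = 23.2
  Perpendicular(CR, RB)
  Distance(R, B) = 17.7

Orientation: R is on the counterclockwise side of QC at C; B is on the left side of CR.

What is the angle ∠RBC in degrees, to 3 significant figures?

52.7°

Q is at the origin; QC runs at -64.6° with length 53.5, so C = 53.5·(cos -64.6°, sin -64.6°) = (22.9, -48.3). ∠QCR = 64.9°, so CR runs at -64.6° + (180° − 64.9°) = 50.5° from the x-axis; with |CR| = 23.2, R = C + 23.2·(cos 50.5°, sin 50.5°) = (37.7, -30.4). CR ⟂ RB; with |RB| = 17.7 on the left of CR, B = R + 17.7·(-0.772, 0.636) = (24.0, -19.2). Then cos ∠RBC = BR·BC / (|BR||BC|), giving 52.7°.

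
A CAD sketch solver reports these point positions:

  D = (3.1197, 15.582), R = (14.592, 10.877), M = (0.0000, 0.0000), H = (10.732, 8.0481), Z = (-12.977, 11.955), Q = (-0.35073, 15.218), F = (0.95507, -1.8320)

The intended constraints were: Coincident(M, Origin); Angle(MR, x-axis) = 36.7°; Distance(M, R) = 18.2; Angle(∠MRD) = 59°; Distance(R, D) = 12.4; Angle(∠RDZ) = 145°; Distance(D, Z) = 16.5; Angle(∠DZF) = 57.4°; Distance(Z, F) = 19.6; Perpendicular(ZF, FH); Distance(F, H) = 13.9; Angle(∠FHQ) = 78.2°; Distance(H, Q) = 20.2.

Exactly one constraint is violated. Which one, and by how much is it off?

Distance(H, Q) = 20.2 — off by 7.00.

M = (0.00, 0.00) ✓; MR at 36.70° ✓; |MR| = 18.20 ✓; ∠MRD = 59.00° ✓; |RD| = 12.40 ✓; ∠RDZ = 145.0° ✓; |DZ| = 16.50 ✓; ∠DZF = 57.40° ✓; |ZF| = 19.60 ✓; ∠(ZF, FH) = 90.00° ✓; |FH| = 13.90 ✓; ∠FHQ = 78.20° ✓; |HQ| = 13.20 ✗.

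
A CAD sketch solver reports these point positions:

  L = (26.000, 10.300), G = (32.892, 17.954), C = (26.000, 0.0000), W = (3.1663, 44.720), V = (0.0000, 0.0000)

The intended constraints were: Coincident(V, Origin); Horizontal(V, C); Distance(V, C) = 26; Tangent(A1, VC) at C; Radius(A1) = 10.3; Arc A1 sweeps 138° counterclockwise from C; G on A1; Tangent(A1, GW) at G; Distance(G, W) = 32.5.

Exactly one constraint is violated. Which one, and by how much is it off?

Distance(G, W) = 32.5 — off by 7.50.

V = (0.00, 0.00) ✓; V.y = 0.00, C.y = 0.00 ✓; |VC| = 26.00 ✓; ∠(LC, CV) = 90.00° ✓; |LC| = 10.30 ✓; bearing(L→G) − bearing(L→C) = 138.0° ✓; |LG| = 10.30 ✓; ∠(LG, GW) = 90.00° ✓; |GW| = 40.00 ✗.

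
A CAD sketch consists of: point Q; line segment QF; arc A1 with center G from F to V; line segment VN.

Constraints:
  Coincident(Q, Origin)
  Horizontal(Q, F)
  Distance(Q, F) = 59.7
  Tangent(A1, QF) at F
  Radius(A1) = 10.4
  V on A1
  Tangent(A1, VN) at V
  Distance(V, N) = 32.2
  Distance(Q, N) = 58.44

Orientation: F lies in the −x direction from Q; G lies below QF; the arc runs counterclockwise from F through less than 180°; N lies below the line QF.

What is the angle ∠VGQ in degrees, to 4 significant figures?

142.1°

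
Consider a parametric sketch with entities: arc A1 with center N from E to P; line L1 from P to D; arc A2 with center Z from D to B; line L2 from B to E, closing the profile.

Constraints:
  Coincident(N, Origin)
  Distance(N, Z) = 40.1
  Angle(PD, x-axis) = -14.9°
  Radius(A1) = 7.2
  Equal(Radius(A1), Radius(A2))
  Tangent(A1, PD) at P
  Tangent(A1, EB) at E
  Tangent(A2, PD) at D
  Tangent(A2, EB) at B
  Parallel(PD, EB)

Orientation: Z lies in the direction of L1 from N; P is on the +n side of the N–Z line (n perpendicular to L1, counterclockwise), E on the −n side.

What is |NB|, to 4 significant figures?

40.74

Tangency of A1 to both parallel lines with radius 7.2 puts P and E at N ± 7.2·n: P = (1.851, 6.958), E = (-1.851, -6.958). Equal radii place D and B the same way about Z: D = Z + 7.2·n = (40.60, -3.353), B = Z − 7.2·n = (36.90, -17.27). Then |NB| = |B − N| = 40.74.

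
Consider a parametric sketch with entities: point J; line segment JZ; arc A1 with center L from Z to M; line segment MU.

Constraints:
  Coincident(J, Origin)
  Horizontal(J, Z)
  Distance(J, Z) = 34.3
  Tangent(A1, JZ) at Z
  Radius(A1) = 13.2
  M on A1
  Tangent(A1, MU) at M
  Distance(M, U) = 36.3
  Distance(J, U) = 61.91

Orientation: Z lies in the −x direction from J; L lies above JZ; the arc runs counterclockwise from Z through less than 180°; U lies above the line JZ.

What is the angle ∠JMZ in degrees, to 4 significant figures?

86.51°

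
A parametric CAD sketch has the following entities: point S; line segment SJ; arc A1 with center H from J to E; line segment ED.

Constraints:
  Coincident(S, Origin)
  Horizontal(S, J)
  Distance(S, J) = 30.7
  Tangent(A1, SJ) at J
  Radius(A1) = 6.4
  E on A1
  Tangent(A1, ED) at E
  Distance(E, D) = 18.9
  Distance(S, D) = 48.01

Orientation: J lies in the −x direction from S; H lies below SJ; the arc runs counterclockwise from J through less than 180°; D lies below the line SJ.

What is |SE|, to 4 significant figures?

37.10

Checks: |SJ| = 30.70 ✓; |HE| = 6.400 ✓; ∠(HE, ED) = 90.00° ✓; |ED| = 18.90 ✓; |SD| = 48.01 ✓.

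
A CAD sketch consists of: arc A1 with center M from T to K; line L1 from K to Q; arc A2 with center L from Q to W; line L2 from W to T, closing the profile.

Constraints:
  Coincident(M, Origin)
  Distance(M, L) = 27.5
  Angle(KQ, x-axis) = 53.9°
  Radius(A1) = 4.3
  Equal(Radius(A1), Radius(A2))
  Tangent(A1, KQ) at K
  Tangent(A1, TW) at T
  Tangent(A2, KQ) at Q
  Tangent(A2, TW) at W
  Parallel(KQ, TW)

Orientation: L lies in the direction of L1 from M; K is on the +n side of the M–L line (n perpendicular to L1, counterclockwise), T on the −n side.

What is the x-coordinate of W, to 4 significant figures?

19.68

The slot axis is L1's direction at 53.9°, so u = (cos 53.9°, sin 53.9°) = (0.5892, 0.8080) and n = (−sin 53.9°, cos 53.9°) = (-0.8080, 0.5892). M is at the origin and L lies 27.5 along u from M, so L = 27.5·u = (16.20, 22.22). Tangency of A1 to both parallel lines with radius 4.3 puts K and T at M ± 4.3·n: K = (-3.474, 2.534), T = (3.474, -2.534). Equal radii place Q and W the same way about L: Q = L + 4.3·n = (12.73, 24.75), W = L − 4.3·n = (19.68, 19.69). So W.x = 19.68.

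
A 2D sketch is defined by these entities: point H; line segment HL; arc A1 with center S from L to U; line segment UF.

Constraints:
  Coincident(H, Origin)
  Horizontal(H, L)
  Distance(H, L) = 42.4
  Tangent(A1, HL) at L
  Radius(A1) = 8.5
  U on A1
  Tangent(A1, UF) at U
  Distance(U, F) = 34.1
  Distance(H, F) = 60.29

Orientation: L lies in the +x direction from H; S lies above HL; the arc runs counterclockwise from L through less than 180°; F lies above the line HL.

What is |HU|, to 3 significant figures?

51.7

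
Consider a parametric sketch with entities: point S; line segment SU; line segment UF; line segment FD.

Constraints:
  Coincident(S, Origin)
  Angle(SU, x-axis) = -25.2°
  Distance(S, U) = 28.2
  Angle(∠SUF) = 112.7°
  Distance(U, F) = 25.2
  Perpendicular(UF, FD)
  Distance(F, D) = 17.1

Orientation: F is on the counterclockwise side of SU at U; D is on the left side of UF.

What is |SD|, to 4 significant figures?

37.17

S is at the origin; SU runs at -25.2° with length 28.2, so U = 28.2·(cos -25.2°, sin -25.2°) = (25.52, -12.01). ∠SUF = 112.7°, so UF runs at -25.2° + (180° − 112.7°) = 42.10° from the x-axis; with |UF| = 25.2, F = U + 25.2·(cos 42.10°, sin 42.10°) = (44.21, 4.888). The perpendicularity gives FD at right angles to UF; with |FD| = 17.1 on the left of UF, D = F + 17.1·(-0.6704, 0.7420) = (32.75, 17.58). Then |SD| = |D − S| = 37.17.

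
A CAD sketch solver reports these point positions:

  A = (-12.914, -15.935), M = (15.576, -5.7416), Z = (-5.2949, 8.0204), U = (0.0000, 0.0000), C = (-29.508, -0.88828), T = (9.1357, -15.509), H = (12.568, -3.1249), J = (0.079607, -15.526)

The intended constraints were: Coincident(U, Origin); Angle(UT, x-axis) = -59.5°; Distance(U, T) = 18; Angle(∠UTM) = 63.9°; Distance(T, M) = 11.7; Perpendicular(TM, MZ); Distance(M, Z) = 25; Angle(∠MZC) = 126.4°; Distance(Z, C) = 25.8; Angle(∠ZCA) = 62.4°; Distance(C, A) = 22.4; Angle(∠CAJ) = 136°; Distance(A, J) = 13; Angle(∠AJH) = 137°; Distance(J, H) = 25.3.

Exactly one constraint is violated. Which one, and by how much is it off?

Distance(J, H) = 25.3 — off by 7.70.

U = (0.00, 0.00) ✓; UT at -59.50° ✓; |UT| = 18.00 ✓; ∠UTM = 63.90° ✓; |TM| = 11.70 ✓; ∠(TM, MZ) = 90.00° ✓; |MZ| = 25.00 ✓; ∠MZC = 126.4° ✓; |ZC| = 25.80 ✓; ∠ZCA = 62.40° ✓; |CA| = 22.40 ✓; ∠CAJ = 136.0° ✓; |AJ| = 13.00 ✓; ∠AJH = 137.0° ✓; |JH| = 17.60 ✗.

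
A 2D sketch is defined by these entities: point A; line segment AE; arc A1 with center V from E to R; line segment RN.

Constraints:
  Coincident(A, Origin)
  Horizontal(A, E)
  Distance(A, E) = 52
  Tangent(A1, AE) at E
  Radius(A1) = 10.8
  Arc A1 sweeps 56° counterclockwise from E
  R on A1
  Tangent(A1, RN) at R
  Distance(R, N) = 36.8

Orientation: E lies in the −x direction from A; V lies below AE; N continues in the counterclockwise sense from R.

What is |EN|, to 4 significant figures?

46.00

A is at the origin; AE is horizontal with |AE| = 52.0 and E on the −x side, so E = (-52.00, 0.000). Since A1 is tangent to AE there, VE ⟂ AE, so V = E + (0, -10.8) = (-52.00, -10.80). On A1, E sits at bearing 90° from V; a 56° counterclockwise sweep puts R at bearing 146°, so R = V + 10.8·(cos 146°, sin 146°) = (-60.95, -4.761). A1 meets RN tangentially, so VR is at right angles to RN, so RN runs along (−sin 146°, cos 146°); with |RN| = 36.8, N = (-81.53, -35.27). Then |EN| = |N − E| = 46.00.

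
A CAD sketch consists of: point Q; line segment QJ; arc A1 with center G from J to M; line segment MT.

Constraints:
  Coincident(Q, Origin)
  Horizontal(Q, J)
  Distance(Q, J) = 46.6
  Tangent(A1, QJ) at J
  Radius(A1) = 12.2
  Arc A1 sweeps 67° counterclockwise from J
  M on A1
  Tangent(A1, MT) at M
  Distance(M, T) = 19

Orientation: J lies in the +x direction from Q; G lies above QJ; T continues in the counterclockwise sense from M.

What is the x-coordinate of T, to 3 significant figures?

65.3

Q is at the origin; QJ is horizontal with |QJ| = 46.6 and J on the +x side, so J = (46.6, 0.00). Tangency of A1 to QJ means the radius GJ is perpendicular to QJ, so G = J + (0, 12.2) = (46.6, 12.2). On A1, J sits at bearing -90° from G; a 67° counterclockwise sweep puts M at bearing -23°, so M = G + 12.2·(cos -23°, sin -23°) = (57.8, 7.43). Since A1 is tangent to MT there, GM ⟂ MT, so MT runs along (−sin -23°, cos -23°); with |MT| = 19.0, T = (65.3, 24.9). So T.x = 65.3.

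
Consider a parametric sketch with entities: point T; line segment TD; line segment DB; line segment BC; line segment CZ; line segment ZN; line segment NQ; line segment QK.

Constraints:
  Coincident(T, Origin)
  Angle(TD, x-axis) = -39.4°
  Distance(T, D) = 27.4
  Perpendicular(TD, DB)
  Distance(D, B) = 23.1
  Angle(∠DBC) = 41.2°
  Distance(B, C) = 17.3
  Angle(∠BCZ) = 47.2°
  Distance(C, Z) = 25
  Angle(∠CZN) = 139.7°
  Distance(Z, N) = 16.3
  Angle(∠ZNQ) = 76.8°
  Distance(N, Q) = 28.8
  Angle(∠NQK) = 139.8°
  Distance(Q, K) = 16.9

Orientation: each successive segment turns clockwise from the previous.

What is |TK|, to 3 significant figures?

38.7

T is at the origin; TD runs at -39.4° with length 27.4, so D = (21.2, -17.4). TD is perpendicular to DB, so DB runs at -129°; with |DB| = 23.1, B = (6.51, -35.2). ∠DBC = 41.2° gives BC at 91.8° from the x-axis; with |BC| = 17.3, C = (5.97, -18.0). ∠BCZ = 47.2° gives CZ at -41.0° from the x-axis; with |CZ| = 25.0, Z = (24.8, -34.4). ∠CZN = 139.7° gives ZN at -81.3° from the x-axis; with |ZN| = 16.3, N = (27.3, -50.5). ∠ZNQ = 76.8° gives NQ at 175° from the x-axis; with |NQ| = 28.8, Q = (-1.41, -48.2). ∠NQK = 139.8° gives QK at 135° from the x-axis; with |QK| = 16.9, K = (-13.4, -36.3). Then |TK| = |K − T| = 38.7.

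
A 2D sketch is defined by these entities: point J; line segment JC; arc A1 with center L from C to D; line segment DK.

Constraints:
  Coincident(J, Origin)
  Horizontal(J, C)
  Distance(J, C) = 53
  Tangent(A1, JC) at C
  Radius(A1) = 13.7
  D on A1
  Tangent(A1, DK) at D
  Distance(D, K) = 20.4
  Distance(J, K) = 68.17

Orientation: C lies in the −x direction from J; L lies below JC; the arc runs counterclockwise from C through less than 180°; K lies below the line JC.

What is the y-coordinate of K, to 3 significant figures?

-38.0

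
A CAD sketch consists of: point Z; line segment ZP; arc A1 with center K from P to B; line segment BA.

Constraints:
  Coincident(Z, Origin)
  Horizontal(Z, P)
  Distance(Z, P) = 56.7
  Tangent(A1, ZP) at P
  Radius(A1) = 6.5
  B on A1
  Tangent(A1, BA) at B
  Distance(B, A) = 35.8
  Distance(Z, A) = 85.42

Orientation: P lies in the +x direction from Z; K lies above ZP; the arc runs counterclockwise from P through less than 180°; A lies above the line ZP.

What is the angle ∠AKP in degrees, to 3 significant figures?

146°

Checks: ∠(KP, PZ) = 90.00° ✓; |KP| = 6.500 ✓; |KB| = 6.500 ✓; ∠(KB, BA) = 90.00° ✓; |BA| = 35.80 ✓; |ZA| = 85.42 ✓.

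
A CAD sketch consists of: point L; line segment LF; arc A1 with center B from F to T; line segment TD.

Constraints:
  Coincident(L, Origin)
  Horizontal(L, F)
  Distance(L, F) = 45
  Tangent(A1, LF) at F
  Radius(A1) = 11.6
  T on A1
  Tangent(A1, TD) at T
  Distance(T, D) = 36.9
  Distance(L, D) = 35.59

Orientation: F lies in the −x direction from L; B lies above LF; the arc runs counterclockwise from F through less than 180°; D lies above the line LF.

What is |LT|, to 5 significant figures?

36.204

L is at the origin; LF is horizontal with |LF| = 45.0 and F on the −x side, so F = (-45.000, 0.0000). Since A1 is tangent to LF there, BF ⟂ LF, so B = F + (0, 11.6) = (-45.000, 11.600). Since BT ⟂ TD (tangency), |BD| = √(11.6² + 36.9²) = 38.680 regardless of where T sits on A1. So D lies on both circle(L, 35.59) and circle(B, 38.680); the above-LF intersection is D = (-12.894, 33.172). T is the foot of the tangent from D: T = (-35.941, 4.3548).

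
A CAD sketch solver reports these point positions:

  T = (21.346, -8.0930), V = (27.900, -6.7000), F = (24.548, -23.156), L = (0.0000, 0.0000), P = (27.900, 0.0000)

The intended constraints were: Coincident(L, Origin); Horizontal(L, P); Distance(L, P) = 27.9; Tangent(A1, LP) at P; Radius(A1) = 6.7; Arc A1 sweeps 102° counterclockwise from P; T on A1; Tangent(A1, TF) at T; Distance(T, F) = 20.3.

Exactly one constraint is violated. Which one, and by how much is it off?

Distance(T, F) = 20.3 — off by 4.90.

L = (0.00, 0.00) ✓; L.y = 0.00, P.y = 0.00 ✓; |LP| = 27.90 ✓; ∠(VP, PL) = 90.00° ✓; |VP| = 6.700 ✓; bearing(V→T) − bearing(V→P) = 102.0° ✓; |VT| = 6.700 ✓; ∠(VT, TF) = 90.00° ✓; |TF| = 15.40 ✗.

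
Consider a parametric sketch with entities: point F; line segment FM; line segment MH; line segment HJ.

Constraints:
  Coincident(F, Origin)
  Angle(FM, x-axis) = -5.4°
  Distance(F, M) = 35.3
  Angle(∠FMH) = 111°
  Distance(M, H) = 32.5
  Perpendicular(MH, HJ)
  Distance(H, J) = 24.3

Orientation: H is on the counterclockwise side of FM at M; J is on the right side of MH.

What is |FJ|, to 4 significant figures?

72.92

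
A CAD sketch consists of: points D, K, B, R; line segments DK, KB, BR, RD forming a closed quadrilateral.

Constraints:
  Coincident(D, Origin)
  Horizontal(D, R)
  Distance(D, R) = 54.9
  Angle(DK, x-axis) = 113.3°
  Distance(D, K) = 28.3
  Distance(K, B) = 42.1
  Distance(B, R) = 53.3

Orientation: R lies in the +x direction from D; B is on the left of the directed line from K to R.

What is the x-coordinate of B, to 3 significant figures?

26.4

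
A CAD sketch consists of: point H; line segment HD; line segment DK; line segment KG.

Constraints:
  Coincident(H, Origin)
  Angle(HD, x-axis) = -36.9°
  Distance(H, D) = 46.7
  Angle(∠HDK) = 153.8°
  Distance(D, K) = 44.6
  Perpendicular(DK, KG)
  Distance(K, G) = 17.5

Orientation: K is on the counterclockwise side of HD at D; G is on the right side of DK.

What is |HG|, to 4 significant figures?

94.53

H is at the origin; HD runs at -36.9° with length 46.7, so D = 46.7·(cos -36.9°, sin -36.9°) = (37.35, -28.04). ∠HDK = 153.8°, so DK runs at -36.9° + (180° − 153.8°) = -10.70° from the x-axis; with |DK| = 44.6, K = D + 44.6·(cos -10.70°, sin -10.70°) = (81.17, -36.32). The perpendicularity gives KG at right angles to DK; with |KG| = 17.5 on the right of DK, G = K + 17.5·(-0.1857, -0.9826) = (77.92, -53.52). Then |HG| = |G − H| = 94.53.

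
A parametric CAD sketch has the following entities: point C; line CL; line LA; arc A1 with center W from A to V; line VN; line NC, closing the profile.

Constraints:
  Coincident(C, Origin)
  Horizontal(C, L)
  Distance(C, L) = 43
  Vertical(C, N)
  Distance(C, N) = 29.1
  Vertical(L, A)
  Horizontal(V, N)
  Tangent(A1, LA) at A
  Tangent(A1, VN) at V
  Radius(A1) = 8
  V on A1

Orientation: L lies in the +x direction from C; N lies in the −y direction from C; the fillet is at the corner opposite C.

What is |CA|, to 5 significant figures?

47.898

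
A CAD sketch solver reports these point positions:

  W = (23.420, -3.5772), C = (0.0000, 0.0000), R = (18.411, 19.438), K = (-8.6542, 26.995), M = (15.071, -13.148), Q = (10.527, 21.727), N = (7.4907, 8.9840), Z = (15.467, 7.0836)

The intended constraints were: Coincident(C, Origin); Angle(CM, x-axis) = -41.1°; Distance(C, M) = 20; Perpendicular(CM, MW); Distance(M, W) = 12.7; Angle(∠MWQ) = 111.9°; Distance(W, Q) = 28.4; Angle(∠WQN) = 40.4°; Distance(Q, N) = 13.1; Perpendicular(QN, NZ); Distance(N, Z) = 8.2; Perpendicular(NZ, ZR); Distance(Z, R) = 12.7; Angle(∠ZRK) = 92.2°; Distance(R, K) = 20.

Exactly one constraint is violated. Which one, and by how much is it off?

Distance(R, K) = 20 — off by 8.10.

C = (0.00, 0.00) ✓; CM at -41.10° ✓; |CM| = 20.00 ✓; ∠(CM, MW) = 90.00° ✓; |MW| = 12.70 ✓; ∠MWQ = 111.9° ✓; |WQ| = 28.40 ✓; ∠WQN = 40.40° ✓; |QN| = 13.10 ✓; ∠(QN, NZ) = 90.00° ✓; |NZ| = 8.200 ✓; ∠(NZ, ZR) = 90.00° ✓; |ZR| = 12.70 ✓; ∠ZRK = 92.20° ✓; |RK| = 28.10 ✗.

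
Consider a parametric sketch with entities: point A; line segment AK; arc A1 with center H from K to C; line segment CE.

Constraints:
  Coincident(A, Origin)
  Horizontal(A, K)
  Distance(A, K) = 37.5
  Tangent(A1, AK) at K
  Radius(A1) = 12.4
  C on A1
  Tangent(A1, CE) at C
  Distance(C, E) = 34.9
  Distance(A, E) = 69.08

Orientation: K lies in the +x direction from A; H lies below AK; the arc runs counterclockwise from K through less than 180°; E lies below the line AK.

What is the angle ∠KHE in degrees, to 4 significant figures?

159.3°

Checks: A = (0.00, 0.00) ✓; |HC| = 12.40 ✓; ∠(HC, CE) = 90.00° ✓; |CE| = 34.90 ✓; |AE| = 69.08 ✓.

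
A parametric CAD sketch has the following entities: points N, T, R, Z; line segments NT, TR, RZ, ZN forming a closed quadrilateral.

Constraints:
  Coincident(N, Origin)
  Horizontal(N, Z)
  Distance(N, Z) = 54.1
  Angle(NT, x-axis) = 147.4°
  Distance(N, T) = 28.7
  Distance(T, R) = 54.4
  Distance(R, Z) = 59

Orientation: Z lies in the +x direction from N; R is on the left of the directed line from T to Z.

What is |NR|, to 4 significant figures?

51.67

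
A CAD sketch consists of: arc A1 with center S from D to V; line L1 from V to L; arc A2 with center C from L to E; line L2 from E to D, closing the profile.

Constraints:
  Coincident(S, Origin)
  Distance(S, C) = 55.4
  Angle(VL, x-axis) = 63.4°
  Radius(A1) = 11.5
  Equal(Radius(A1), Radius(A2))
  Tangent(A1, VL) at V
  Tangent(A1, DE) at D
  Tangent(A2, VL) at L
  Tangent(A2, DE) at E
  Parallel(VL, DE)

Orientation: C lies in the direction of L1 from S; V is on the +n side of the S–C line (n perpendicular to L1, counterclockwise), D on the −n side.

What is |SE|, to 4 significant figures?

56.58

Tangency of A1 to both parallel lines with radius 11.5 puts V and D at S ± 11.5·n: V = (-10.28, 5.149), D = (10.28, -5.149). Equal radii place L and E the same way about C: L = C + 11.5·n = (14.52, 54.69), E = C − 11.5·n = (35.09, 44.39). Then |SE| = |E − S| = 56.58.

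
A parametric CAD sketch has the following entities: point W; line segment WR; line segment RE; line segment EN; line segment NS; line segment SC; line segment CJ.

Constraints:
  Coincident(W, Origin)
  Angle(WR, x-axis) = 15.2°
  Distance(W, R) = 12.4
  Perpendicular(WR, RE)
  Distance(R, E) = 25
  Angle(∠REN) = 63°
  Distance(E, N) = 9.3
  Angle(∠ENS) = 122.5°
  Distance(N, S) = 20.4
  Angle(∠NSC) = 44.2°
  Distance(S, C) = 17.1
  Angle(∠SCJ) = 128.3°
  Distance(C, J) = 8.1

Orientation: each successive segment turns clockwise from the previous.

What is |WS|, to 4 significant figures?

2.209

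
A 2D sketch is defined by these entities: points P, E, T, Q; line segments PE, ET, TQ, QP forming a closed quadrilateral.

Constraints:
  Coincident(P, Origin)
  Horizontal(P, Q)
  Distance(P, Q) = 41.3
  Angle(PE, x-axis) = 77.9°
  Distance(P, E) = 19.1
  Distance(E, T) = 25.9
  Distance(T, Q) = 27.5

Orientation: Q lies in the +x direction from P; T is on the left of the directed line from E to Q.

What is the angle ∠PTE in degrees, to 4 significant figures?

26.79°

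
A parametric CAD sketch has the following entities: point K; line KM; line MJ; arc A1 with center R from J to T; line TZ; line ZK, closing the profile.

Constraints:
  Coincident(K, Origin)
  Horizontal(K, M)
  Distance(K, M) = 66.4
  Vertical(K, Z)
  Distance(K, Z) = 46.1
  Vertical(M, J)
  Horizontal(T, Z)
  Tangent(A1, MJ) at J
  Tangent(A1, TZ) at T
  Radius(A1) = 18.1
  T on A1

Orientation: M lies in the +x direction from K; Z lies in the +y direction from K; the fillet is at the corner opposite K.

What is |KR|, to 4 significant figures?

55.83

K is at the origin; K and M share the same y with |KM| = 66.4 and M on the +x side, so M = (66.40, 0.000). K and Z share the same x with |KZ| = 46.1 and Z on the +y side, so Z = (0.000, 46.10). The virtual corner opposite K is at (66.40, 46.10). A1 meets MJ tangentially, so RJ is at right angles to MJ and since A1 is tangent to TZ there, RT ⟂ TZ, with radius 18.1, so the center R sits 18.1 in from both sides at R = (48.30, 28.00). Then |KR| = |R − K| = 55.83.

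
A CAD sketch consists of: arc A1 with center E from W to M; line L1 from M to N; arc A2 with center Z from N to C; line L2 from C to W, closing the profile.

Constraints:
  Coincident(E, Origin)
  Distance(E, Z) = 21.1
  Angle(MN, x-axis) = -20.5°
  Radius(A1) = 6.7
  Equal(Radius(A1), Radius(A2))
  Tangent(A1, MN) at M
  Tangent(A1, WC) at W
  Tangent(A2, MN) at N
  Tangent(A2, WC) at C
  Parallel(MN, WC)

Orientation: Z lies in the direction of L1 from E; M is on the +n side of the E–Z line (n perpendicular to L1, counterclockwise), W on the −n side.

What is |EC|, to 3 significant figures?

22.1

The slot axis is L1's direction at -20.5°, so u = (cos -20.5°, sin -20.5°) = (0.937, -0.350) and n = (−sin -20.5°, cos -20.5°) = (0.350, 0.937). E is at the origin and Z lies 21.1 along u from E, so Z = 21.1·u = (19.8, -7.39). Tangency of A1 to both parallel lines with radius 6.7 puts M and W at E ± 6.7·n: M = (2.35, 6.28), W = (-2.35, -6.28). Equal radii place N and C the same way about Z: N = Z + 6.7·n = (22.1, -1.11), C = Z − 6.7·n = (17.4, -13.7). Then |EC| = |C − E| = 22.1.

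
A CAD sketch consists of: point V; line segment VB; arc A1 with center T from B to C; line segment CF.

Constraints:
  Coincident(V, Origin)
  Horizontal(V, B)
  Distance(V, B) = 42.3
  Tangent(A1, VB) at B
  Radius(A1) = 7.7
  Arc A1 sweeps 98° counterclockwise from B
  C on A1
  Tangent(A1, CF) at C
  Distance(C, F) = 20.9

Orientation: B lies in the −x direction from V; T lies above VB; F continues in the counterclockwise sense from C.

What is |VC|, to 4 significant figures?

35.77

V is at the origin; VB is horizontal with |VB| = 42.3 and B on the −x side, so B = (-42.30, 0.000). A1 meets VB tangentially, so TB is at right angles to VB, so T = B + (0, 7.7) = (-42.30, 7.700). On A1, B sits at bearing -90° from T; a 98° counterclockwise sweep puts C at bearing 8°, so C = T + 7.7·(cos 8°, sin 8°) = (-34.67, 8.772). Then |VC| = |C − V| = 35.77.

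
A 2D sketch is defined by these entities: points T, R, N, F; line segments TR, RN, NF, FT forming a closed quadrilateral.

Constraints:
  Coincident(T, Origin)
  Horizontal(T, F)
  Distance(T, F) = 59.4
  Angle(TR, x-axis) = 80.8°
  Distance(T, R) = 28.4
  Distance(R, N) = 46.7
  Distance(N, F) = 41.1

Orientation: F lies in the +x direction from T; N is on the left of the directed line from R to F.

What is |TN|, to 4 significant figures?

63.76

Checks: |RN| = 46.70 ✓; |NF| = 41.10 ✓.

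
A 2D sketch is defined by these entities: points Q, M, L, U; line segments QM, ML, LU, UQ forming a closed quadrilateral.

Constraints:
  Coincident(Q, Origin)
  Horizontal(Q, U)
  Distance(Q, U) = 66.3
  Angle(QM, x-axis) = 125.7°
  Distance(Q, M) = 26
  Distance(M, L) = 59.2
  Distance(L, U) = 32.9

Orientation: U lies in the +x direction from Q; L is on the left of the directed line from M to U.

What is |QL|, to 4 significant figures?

50.15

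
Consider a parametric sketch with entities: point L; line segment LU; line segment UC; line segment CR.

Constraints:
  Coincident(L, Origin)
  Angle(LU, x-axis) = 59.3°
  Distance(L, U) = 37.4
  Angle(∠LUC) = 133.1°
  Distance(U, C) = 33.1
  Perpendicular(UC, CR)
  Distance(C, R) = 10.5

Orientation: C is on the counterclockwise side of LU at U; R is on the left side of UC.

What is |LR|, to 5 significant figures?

61.015

L is at the origin; LU runs at 59.3° with length 37.4, so U = 37.4·(cos 59.3°, sin 59.3°) = (19.094, 32.158). ∠LUC = 133.1°, so UC runs at 59.3° + (180° − 133.1°) = 106.20° from the x-axis; with |UC| = 33.1, C = U + 33.1·(cos 106.20°, sin 106.20°) = (9.8597, 63.944). UC is perpendicular to CR; with |CR| = 10.5 on the left of UC, R = C + 10.5·(-0.96029, -0.27899) = (-0.22338, 61.015). Then |LR| = |R − L| = 61.015.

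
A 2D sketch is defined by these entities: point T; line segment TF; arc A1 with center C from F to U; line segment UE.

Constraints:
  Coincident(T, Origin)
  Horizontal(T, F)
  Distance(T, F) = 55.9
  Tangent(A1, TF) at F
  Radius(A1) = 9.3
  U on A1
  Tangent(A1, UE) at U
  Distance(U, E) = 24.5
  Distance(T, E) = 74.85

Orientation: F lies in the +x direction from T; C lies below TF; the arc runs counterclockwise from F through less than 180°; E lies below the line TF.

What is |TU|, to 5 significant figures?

52.014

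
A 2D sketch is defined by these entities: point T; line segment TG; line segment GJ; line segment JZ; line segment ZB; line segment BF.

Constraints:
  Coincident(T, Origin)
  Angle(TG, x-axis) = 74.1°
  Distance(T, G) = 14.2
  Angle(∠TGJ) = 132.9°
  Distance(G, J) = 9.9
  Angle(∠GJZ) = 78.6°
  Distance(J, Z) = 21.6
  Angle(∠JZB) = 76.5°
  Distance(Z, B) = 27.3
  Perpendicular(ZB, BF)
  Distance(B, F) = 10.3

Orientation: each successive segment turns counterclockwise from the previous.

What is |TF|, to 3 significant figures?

11.3

T is at the origin; TG runs at 74.1° with length 14.2, so G = (3.89, 13.7). ∠TGJ = 132.9° gives GJ at 121° from the x-axis; with |GJ| = 9.9, J = (-1.24, 22.1). ∠GJZ = 78.6° gives JZ at -137° from the x-axis; with |JZ| = 21.6, Z = (-17.1, 7.50). ∠JZB = 76.5° gives ZB at -33.9° from the x-axis; with |ZB| = 27.3, B = (5.52, -7.72). The perpendicularity gives BF at right angles to ZB, so BF runs at 56.1°; with |BF| = 10.3, F = (11.3, 0.827). Then |TF| = |F − T| = 11.3.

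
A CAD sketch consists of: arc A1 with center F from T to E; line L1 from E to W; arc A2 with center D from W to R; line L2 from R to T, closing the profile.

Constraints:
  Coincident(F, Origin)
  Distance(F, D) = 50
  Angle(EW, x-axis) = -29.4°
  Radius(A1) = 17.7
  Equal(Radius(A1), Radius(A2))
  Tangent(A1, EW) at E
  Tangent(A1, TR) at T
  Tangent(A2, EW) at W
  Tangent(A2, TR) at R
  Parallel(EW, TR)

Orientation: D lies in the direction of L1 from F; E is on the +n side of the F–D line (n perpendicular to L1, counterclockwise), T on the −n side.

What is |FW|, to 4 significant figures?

53.04

The slot axis is L1's direction at -29.4°, so u = (cos -29.4°, sin -29.4°) = (0.8712, -0.4909) and n = (−sin -29.4°, cos -29.4°) = (0.4909, 0.8712). F is at the origin and D lies 50.0 along u from F, so D = 50.0·u = (43.56, -24.55). Tangency of A1 to both parallel lines with radius 17.7 puts E and T at F ± 17.7·n: E = (8.689, 15.42), T = (-8.689, -15.42). Equal radii place W and R the same way about D: W = D + 17.7·n = (52.25, -9.125), R = D − 17.7·n = (34.87, -39.97). Then |FW| = |W − F| = 53.04.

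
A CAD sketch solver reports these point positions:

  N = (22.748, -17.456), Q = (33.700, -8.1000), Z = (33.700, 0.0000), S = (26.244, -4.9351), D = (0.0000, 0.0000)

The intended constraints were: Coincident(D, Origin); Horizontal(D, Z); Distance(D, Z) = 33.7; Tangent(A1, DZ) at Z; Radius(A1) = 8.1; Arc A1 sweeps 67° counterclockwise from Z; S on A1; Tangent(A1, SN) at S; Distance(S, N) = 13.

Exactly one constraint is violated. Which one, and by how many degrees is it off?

Tangent(A1, SN) at S — off by 7.40°.

D = (0.00, 0.00) ✓; D.y = 0.00, Z.y = 0.00 ✓; |DZ| = 33.70 ✓; ∠(QZ, ZD) = 90.00° ✓; |QZ| = 8.100 ✓; bearing(Q→S) − bearing(Q→Z) = 67.00° ✓; |QS| = 8.100 ✓; ∠(QS, SN) = 82.60° ✗; |SN| = 13.00 ✓.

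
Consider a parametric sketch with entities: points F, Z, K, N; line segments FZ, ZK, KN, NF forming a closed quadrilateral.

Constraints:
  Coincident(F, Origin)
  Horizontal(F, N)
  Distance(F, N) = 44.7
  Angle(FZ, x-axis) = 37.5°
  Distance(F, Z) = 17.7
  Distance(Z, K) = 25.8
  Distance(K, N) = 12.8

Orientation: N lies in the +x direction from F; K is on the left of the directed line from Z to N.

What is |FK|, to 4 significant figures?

41.54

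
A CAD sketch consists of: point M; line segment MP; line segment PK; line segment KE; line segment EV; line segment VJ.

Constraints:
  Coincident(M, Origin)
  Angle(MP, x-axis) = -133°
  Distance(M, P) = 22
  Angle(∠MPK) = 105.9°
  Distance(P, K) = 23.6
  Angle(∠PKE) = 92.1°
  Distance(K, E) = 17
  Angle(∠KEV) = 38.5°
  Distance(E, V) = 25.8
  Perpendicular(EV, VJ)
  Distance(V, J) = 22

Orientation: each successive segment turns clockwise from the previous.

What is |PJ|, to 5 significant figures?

29.475

M is at the origin; MP runs at -133.0° with length 22.0, so P = (-15.004, -16.090). ∠MPK = 105.9° gives PK at 152.90° from the x-axis; with |PK| = 23.6, K = (-36.013, -5.3389). ∠PKE = 92.1° gives KE at 65.000° from the x-axis; with |KE| = 17.0, E = (-28.828, 10.068). ∠KEV = 38.5° gives EV at -76.500° from the x-axis; with |EV| = 25.8, V = (-22.806, -15.019). EV is perpendicular to VJ, so VJ runs at -166.50°; with |VJ| = 22.0, J = (-44.198, -20.155). Then |PJ| = |J − P| = 29.475.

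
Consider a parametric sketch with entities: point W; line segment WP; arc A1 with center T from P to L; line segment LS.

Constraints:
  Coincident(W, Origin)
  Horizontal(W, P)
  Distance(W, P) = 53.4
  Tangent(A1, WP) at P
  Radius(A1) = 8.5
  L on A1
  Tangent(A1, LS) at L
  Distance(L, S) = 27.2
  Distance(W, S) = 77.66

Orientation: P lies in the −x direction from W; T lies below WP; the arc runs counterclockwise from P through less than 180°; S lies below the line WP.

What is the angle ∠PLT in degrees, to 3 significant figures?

55.9°

W is at the origin; W and P share the same y with |WP| = 53.4 and P on the −x side, so P = (-53.4, 0.00). Tangency of A1 to WP means the radius TP is perpendicular to WP, so T = P + (0, -8.5) = (-53.4, -8.50). Since TL ⟂ LS (tangency), |TS| = √(8.5² + 27.2²) = 28.5 regardless of where L sits on A1. So S lies on both circle(W, 77.66) and circle(T, 28.5); the below-WP intersection is S = (-71.4, -30.6). L is the foot of the tangent from S: L = (-61.3, -5.35).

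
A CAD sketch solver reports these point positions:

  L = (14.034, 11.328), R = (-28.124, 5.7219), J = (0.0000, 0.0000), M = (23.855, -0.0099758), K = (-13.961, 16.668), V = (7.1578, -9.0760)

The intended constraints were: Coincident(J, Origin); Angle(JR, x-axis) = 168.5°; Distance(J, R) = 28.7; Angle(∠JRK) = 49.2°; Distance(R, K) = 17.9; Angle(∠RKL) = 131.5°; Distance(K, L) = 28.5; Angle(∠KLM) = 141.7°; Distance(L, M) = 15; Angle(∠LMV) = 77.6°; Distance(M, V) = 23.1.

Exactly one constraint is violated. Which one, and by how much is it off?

Distance(M, V) = 23.1 — off by 4.10.

J = (0.00, 0.00) ✓; JR at 168.5° ✓; |JR| = 28.70 ✓; ∠JRK = 49.20° ✓; |RK| = 17.90 ✓; ∠RKL = 131.5° ✓; |KL| = 28.50 ✓; ∠KLM = 141.7° ✓; |LM| = 15.00 ✓; ∠LMV = 77.60° ✓; |MV| = 19.00 ✗.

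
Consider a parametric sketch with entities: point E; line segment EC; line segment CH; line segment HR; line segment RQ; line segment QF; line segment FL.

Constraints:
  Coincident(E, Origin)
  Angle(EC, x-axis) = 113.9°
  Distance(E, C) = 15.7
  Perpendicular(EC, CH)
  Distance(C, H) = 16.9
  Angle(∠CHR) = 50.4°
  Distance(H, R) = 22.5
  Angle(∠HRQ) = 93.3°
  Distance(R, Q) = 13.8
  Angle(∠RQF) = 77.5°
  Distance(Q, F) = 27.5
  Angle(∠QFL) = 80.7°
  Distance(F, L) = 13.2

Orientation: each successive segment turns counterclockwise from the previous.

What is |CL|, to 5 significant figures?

19.236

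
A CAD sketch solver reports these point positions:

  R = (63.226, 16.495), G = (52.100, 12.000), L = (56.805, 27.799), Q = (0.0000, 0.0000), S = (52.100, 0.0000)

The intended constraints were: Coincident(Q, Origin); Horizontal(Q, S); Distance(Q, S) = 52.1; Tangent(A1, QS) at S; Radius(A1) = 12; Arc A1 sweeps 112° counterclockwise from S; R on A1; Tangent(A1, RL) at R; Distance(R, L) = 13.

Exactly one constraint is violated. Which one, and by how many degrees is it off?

Tangent(A1, RL) at R — off by 7.60°.

Q = (0.00, 0.00) ✓; Q.y = 0.00, S.y = 0.00 ✓; |QS| = 52.10 ✓; ∠(GS, SQ) = 90.00° ✓; |GS| = 12.00 ✓; bearing(G→R) − bearing(G→S) = 112.0° ✓; |GR| = 12.00 ✓; ∠(GR, RL) = 82.40° ✗; |RL| = 13.00 ✓.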